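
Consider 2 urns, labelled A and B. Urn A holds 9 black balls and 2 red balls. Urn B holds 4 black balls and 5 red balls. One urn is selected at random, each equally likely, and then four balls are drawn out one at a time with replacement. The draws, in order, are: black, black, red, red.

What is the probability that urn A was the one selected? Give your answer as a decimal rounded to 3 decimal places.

Under each hypothesis, the probability of the observed sequence is: P(data | urn A) = (9/11)(9/11)(2/11)(2/11) = 0.02213; P(data | urn B) = (4/9)(4/9)(5/9)(5/9) = 0.060966.
The prior-weighted likelihoods are 1/2 · 0.02213 = 0.011065, 1/2 · 0.060966 = 0.030483; summing to 0.041548.
By Bayes' rule, P(urn A | data) = (0.011065) / (0.041548) = 0.26631.

0.266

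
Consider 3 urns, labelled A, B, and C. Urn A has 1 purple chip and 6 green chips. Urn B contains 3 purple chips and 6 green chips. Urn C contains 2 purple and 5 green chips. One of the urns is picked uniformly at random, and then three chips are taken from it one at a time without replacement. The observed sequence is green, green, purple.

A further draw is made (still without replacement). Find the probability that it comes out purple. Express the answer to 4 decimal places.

0.2093

Under each hypothesis, the probability of the observed sequence is: P(data | urn A) = (6/7)(5/6)(1/5) = 1/7; P(data | urn B) = (6/9)(5/8)(3/7) = 5/28; P(data | urn C) = (5/7)(4/6)(2/5) = 4/21.
The prior-weighted likelihoods are 1/3 · 1/7 = 1/21, 1/3 · 5/28 = 5/84, 1/3 · 4/21 = 4/63; summing to 43/252.
Normalising, the posterior is P(urn A | data) = 12/43, P(urn B | data) = 15/43, P(urn C | data) = 16/43.
So P(purple next | data) = Σ P(purple next | H) P(H | data) = (0)(12/43) + (1/3)(15/43) + (1/4)(16/43) = 9/43.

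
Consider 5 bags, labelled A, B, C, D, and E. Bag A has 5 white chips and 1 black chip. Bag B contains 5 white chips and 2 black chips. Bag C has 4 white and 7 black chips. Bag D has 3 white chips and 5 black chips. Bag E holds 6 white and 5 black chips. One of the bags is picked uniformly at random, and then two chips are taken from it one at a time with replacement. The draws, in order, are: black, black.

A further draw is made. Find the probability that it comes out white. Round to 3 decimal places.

Compute the likelihood of the observed sequence for each case: P(data | bag A) = (1/6)(1/6) = 0.027778; P(data | bag B) = (2/7)(2/7) = 0.081633; P(data | bag C) = (7/11)(7/11) = 0.40496; P(data | bag D) = (5/8)(5/8) = 0.39062; P(data | bag E) = (5/11)(5/11) = 0.20661.
Multiplying each by its prior: 1/5 · 0.027778 = 0.0055556, 1/5 · 0.081633 = 0.016327, 1/5 · 0.40496 = 0.080992, 1/5 · 0.39062 = 0.078125, 1/5 · 0.20661 = 0.041322; with total 0.22232.
The posterior is then P(bag A | data) = 0.024989, P(bag B | data) = 0.073437, P(bag C | data) = 0.3643, P(bag D | data) = 0.35141, P(bag E | data) = 0.18587.
Averaging over the posterior, P(white next | data) = (5/6)(0.024989) + (5/7)(0.073437) + (4/11)(0.3643) + (3/8)(0.35141) + (6/11)(0.18587) = 0.43891.

0.439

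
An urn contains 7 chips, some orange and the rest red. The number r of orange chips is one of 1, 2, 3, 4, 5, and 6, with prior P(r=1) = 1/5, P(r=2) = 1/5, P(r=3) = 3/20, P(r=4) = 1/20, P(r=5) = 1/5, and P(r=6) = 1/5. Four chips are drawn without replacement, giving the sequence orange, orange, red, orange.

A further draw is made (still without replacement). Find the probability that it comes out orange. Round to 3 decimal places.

0.746

The likelihood of the observed sequence under each hypothesis: P(data | r = 1) = (1/7)(0/6) = 0; P(data | r = 2) = (2/7)(1/6)(5/5)(0/4) = 0; P(data | r = 3) = (3/7)(2/6)(4/5)(1/4) = 1/35; P(data | r = 4) = (4/7)(3/6)(3/5)(2/4) = 3/35; P(data | r = 5) = (5/7)(4/6)(2/5)(3/4) = 1/7; P(data | r = 6) = (6/7)(5/6)(1/5)(4/4) = 1/7.
The prior-weighted likelihoods are 1/5 · 0 = 0, 1/5 · 0 = 0, 3/20 · 1/35 = 3/700, 1/20 · 3/35 = 3/700, 1/5 · 1/7 = 1/35, 1/5 · 1/7 = 1/35; with total 23/350.
Dividing through by the total gives posterior P(r = 1 | data) = 0, P(r = 2 | data) = 0, P(r = 3 | data) = 3/46, P(r = 4 | data) = 3/46, P(r = 5 | data) = 10/23, P(r = 6 | data) = 10/23.
So P(orange next | data) = Σ P(orange next | H) P(H | data) = (0)(3/46) + (1/3)(3/46) + (2/3)(10/23) + (1)(10/23) = 103/138.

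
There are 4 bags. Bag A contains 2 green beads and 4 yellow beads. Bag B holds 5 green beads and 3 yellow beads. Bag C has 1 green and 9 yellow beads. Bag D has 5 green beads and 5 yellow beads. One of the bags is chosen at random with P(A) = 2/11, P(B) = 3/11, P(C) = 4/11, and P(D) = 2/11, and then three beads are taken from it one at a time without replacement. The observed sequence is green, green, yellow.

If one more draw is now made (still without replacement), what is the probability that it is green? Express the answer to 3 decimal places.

The likelihood of the observed sequence under each hypothesis: P(data | bag A) = (2/6)(1/5)(4/4) = 0.066667; P(data | bag B) = (5/8)(4/7)(3/6) = 0.17857; P(data | bag C) = (1/10)(0/9) = 0; P(data | bag D) = (5/10)(4/9)(5/8) = 0.13889.
The prior-weighted likelihoods are 2/11 · 0.066667 = 0.012121, 3/11 · 0.17857 = 0.048701, 4/11 · 0 = 0, 2/11 · 0.13889 = 0.025253; summing to 0.086075.
The posterior is then P(bag A | data) = 0.14082, P(bag B | data) = 0.5658, P(bag C | data) = 0, P(bag D | data) = 0.29338.
Averaging over the posterior, P(green next | data) = (0)(0.14082) + (3/5)(0.5658) + (3/7)(0.29338) = 0.46521.

0.465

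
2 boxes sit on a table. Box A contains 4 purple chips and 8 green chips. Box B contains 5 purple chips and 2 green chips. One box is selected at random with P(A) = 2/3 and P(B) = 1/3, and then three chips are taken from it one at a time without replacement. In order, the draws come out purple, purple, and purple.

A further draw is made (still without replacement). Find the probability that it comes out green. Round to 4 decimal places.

0.5439

The likelihood of the observed sequence under each hypothesis: P(data | box A) = (4/12)(3/11)(2/10) = 0.018182; P(data | box B) = (5/7)(4/6)(3/5) = 0.28571.
The prior-weighted likelihoods are 2/3 · 0.018182 = 0.012121, 1/3 · 0.28571 = 0.095238; summing to 0.10736.
Normalising, the posterior is P(box A | data) = 0.1129, P(box B | data) = 0.8871.
So P(green next | data) = Σ P(green next | H) P(H | data) = (8/9)(0.1129) + (1/2)(0.8871) = 0.54391.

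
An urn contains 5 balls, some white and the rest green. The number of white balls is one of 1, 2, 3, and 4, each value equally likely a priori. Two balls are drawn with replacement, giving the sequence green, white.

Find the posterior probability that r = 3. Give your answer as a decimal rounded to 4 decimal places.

Compute the likelihood of the observed sequence for each case: P(data | r = 1) = (4/5)(1/5) = 4/25; P(data | r = 2) = (3/5)(2/5) = 6/25; P(data | r = 3) = (2/5)(3/5) = 6/25; P(data | r = 4) = (1/5)(4/5) = 4/25.
Weighting by the prior gives 1/4 · 4/25 = 1/25, 1/4 · 6/25 = 3/50, 1/4 · 6/25 = 3/50, 1/4 · 4/25 = 1/25; these sum to 1/5.
So P(r = 3 | data) = (3/50) / (1/5) = 3/10.

0.3000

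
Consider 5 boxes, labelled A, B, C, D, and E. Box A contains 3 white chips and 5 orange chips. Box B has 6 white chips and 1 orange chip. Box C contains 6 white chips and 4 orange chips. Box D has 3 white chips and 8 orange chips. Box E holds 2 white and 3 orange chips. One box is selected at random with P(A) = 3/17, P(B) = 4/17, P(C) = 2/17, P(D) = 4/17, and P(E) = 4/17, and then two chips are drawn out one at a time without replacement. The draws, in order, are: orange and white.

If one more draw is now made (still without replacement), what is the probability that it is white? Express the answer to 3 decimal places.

For each hypothesis, P(data | H) works out to: P(data | box A) = (5/8)(3/7) = 0.26786; P(data | box B) = (1/7)(6/6) = 0.14286; P(data | box C) = (4/10)(6/9) = 0.26667; P(data | box D) = (8/11)(3/10) = 0.21818; P(data | box E) = (3/5)(2/4) = 0.3.
The prior-weighted likelihoods are 3/17 · 0.26786 = 0.047269, 4/17 · 0.14286 = 0.033613, 2/17 · 0.26667 = 0.031373, 4/17 · 0.21818 = 0.051337, 4/17 · 0.3 = 0.070588; with total 0.23418.
Dividing through by the total gives posterior P(box A | data) = 0.20185, P(box B | data) = 0.14354, P(box C | data) = 0.13397, P(box D | data) = 0.21922, P(box E | data) = 0.30143.
So P(white next | data) = Σ P(white next | H) P(H | data) = (1/3)(0.20185) + (1)(0.14354) + (5/8)(0.13397) + (2/9)(0.21922) + (1/3)(0.30143) = 0.44374.

0.444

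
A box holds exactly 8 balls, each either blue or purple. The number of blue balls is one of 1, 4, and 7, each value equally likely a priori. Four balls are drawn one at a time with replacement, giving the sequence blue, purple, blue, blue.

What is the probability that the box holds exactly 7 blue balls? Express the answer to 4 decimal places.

Compute the likelihood of the observed sequence for each case: P(data | r = 1) = (1/8)(7/8)(1/8)(1/8) = 0.001709; P(data | r = 4) = (4/8)(4/8)(4/8)(4/8) = 0.0625; P(data | r = 7) = (7/8)(1/8)(7/8)(7/8) = 0.08374.
The prior-weighted likelihoods are 1/3 · 0.001709 = 0.00056966, 1/3 · 0.0625 = 0.020833, 1/3 · 0.08374 = 0.027913; with total 0.049316.
Therefore the posterior P(r = 7 | data) = (0.027913) / (0.049316) = 0.56601.

0.5660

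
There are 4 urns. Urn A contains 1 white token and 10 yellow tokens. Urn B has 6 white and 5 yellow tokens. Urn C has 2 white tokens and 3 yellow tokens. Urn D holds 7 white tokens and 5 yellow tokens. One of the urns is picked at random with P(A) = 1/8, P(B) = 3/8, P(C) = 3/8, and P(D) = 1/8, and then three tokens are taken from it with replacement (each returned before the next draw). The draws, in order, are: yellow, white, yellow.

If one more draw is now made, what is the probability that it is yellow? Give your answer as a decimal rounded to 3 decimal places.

For each hypothesis, P(data | H) works out to: P(data | urn A) = (10/11)(1/11)(10/11) = 0.075131; P(data | urn B) = (5/11)(6/11)(5/11) = 0.1127; P(data | urn C) = (3/5)(2/5)(3/5) = 0.144; P(data | urn D) = (5/12)(7/12)(5/12) = 0.10127.
The prior-weighted likelihoods are 1/8 · 0.075131 = 0.0093914, 3/8 · 0.1127 = 0.042261, 3/8 · 0.144 = 0.054, 1/8 · 0.10127 = 0.012659; these sum to 0.11831.
Normalising, the posterior is P(urn A | data) = 0.079379, P(urn B | data) = 0.3572, P(urn C | data) = 0.45642, P(urn D | data) = 0.107.
The predictive probability is P(yellow next | data) = (10/11)(0.079379) + (5/11)(0.3572) + (3/5)(0.45642) + (5/12)(0.107) = 0.55296.

0.553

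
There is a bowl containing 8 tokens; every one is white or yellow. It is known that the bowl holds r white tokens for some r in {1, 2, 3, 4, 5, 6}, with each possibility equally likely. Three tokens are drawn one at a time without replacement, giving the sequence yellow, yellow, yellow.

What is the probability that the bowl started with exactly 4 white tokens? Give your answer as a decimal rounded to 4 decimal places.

0.0571

Under each hypothesis, the probability of the observed sequence is: P(data | r = 1) = (7/8)(6/7)(5/6) = 5/8; P(data | r = 2) = (6/8)(5/7)(4/6) = 5/14; P(data | r = 3) = (5/8)(4/7)(3/6) = 5/28; P(data | r = 4) = (4/8)(3/7)(2/6) = 1/14; P(data | r = 5) = (3/8)(2/7)(1/6) = 1/56; P(data | r = 6) = (2/8)(1/7)(0/6) = 0.
The prior-weighted likelihoods are 1/6 · 5/8 = 5/48, 1/6 · 5/14 = 5/84, 1/6 · 5/28 = 5/168, 1/6 · 1/14 = 1/84, 1/6 · 1/56 = 1/336, 1/6 · 0 = 0; with total 5/24.
Hence P(r = 4 | data) = (1/84) / (5/24) = 2/35.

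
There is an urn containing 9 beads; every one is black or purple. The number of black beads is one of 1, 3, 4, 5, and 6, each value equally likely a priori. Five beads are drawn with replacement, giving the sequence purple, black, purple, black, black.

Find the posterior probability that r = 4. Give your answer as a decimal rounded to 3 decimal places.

0.243

Under each hypothesis, the probability of the observed sequence is: P(data | r = 1) = (8/9)(1/9)(8/9)(1/9)(1/9) = 0.0010838; P(data | r = 3) = (6/9)(3/9)(6/9)(3/9)(3/9) = 0.016461; P(data | r = 4) = (5/9)(4/9)(5/9)(4/9)(4/9) = 0.027096; P(data | r = 5) = (4/9)(5/9)(4/9)(5/9)(5/9) = 0.03387; P(data | r = 6) = (3/9)(6/9)(3/9)(6/9)(6/9) = 0.032922.
Multiplying each by its prior: 1/5 · 0.0010838 = 0.00021677, 1/5 · 0.016461 = 0.0032922, 1/5 · 0.027096 = 0.0054192, 1/5 · 0.03387 = 0.006774, 1/5 · 0.032922 = 0.0065844; summing to 0.022287.
So P(r = 4 | data) = (0.0054192) / (0.022287) = 0.24316.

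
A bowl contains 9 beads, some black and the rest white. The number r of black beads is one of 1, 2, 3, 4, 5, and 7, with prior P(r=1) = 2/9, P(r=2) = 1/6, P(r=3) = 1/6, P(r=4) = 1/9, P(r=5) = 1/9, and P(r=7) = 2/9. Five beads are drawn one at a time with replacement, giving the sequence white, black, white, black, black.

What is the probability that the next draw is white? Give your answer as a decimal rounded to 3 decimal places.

For each hypothesis, P(data | H) works out to: P(data | r = 1) = (8/9)(1/9)(8/9)(1/9)(1/9) = 0.0010838; P(data | r = 2) = (7/9)(2/9)(7/9)(2/9)(2/9) = 0.0066386; P(data | r = 3) = (6/9)(3/9)(6/9)(3/9)(3/9) = 0.016461; P(data | r = 4) = (5/9)(4/9)(5/9)(4/9)(4/9) = 0.027096; P(data | r = 5) = (4/9)(5/9)(4/9)(5/9)(5/9) = 0.03387; P(data | r = 7) = (2/9)(7/9)(2/9)(7/9)(7/9) = 0.023235.
The prior-weighted likelihoods are 2/9 · 0.0010838 = 0.00024085, 1/6 · 0.0066386 = 0.0011064, 1/6 · 0.016461 = 0.0027435, 1/9 · 0.027096 = 0.0030107, 1/9 · 0.03387 = 0.0037634, 2/9 · 0.023235 = 0.0051633; summing to 0.016028.
Dividing through by the total gives posterior P(r = 1 | data) = 0.015027, P(r = 2 | data) = 0.06903, P(r = 3 | data) = 0.17117, P(r = 4 | data) = 0.18784, P(r = 5 | data) = 0.2348, P(r = 7 | data) = 0.32214.
Averaging over the posterior, P(white next | data) = (8/9)(0.015027) + (7/9)(0.06903) + (2/3)(0.17117) + (5/9)(0.18784) + (4/9)(0.2348) + (2/9)(0.32214) = 0.46145.

0.461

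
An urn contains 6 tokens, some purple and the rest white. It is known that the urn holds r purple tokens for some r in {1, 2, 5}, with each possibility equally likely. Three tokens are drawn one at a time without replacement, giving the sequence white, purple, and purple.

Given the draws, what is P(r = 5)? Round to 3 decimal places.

Compute the likelihood of the observed sequence for each case: P(data | r = 1) = (5/6)(1/5)(0/4) = 0; P(data | r = 2) = (4/6)(2/5)(1/4) = 1/15; P(data | r = 5) = (1/6)(5/5)(4/4) = 1/6.
Weighting by the prior gives 1/3 · 0 = 0, 1/3 · 1/15 = 1/45, 1/3 · 1/6 = 1/18; these sum to 7/90.
Hence P(r = 5 | data) = (1/18) / (7/90) = 5/7.

0.714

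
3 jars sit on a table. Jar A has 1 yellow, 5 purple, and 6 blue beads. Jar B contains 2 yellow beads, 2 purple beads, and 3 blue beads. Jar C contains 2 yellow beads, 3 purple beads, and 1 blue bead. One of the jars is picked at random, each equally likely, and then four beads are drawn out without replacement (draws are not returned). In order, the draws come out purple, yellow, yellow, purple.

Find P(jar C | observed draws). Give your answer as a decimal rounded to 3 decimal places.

Under each hypothesis, the probability of the observed sequence is: P(data | jar A) = (5/12)(1/11)(0/10) = 0; P(data | jar B) = (2/7)(2/6)(1/5)(1/4) = 1/210; P(data | jar C) = (3/6)(2/5)(1/4)(2/3) = 1/30.
The prior-weighted likelihoods are 1/3 · 0 = 0, 1/3 · 1/210 = 1/630, 1/3 · 1/30 = 1/90; summing to 4/315.
Therefore the posterior P(jar C | data) = (1/90) / (4/315) = 7/8.

0.875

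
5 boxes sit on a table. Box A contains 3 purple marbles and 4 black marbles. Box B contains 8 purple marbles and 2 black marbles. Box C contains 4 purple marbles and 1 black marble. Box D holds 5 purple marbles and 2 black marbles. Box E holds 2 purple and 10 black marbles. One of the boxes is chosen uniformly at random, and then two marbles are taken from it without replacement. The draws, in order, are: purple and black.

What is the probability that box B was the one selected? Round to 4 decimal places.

0.1688

Compute the likelihood of the observed sequence for each case: P(data | box A) = (3/7)(4/6) = 0.28571; P(data | box B) = (8/10)(2/9) = 0.17778; P(data | box C) = (4/5)(1/4) = 0.2; P(data | box D) = (5/7)(2/6) = 0.2381; P(data | box E) = (2/12)(10/11) = 0.15152.
Weighting by the prior gives 1/5 · 0.28571 = 0.057143, 1/5 · 0.17778 = 0.035556, 1/5 · 0.2 = 0.04, 1/5 · 0.2381 = 0.047619, 1/5 · 0.15152 = 0.030303; with total 0.21062.
Hence P(box B | data) = (0.035556) / (0.21062) = 0.16881.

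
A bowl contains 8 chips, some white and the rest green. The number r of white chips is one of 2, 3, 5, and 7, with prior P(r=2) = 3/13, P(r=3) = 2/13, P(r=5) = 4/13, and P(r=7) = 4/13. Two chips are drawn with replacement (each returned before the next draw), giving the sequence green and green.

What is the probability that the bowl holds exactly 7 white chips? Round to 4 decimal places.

0.0202

Compute the likelihood of the observed sequence for each case: P(data | r = 2) = (6/8)(6/8) = 9/16; P(data | r = 3) = (5/8)(5/8) = 25/64; P(data | r = 5) = (3/8)(3/8) = 9/64; P(data | r = 7) = (1/8)(1/8) = 1/64.
The prior-weighted likelihoods are 3/13 · 9/16 = 27/208, 2/13 · 25/64 = 25/416, 4/13 · 9/64 = 9/208, 4/13 · 1/64 = 1/208; summing to 99/416.
By Bayes' rule, P(r = 7 | data) = (1/208) / (99/416) = 2/99.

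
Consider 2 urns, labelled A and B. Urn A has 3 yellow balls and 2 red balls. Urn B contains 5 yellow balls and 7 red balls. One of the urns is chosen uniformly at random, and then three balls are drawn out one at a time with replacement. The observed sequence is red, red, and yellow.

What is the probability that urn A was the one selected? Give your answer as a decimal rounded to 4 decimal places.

Compute the likelihood of the observed sequence for each case: P(data | urn A) = (2/5)(2/5)(3/5) = 0.096; P(data | urn B) = (7/12)(7/12)(5/12) = 0.14178.
Multiplying each by its prior: 1/2 · 0.096 = 0.048, 1/2 · 0.14178 = 0.070891; with total 0.11889.
So P(urn A | data) = (0.048) / (0.11889) = 0.40373.

0.4037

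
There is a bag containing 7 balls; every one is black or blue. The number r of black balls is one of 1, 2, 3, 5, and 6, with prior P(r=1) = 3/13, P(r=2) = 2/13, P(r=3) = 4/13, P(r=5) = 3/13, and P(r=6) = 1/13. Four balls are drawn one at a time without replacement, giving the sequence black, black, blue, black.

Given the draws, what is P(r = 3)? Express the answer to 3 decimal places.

0.167

For each hypothesis, P(data | H) works out to: P(data | r = 1) = (1/7)(0/6) = 0; P(data | r = 2) = (2/7)(1/6)(5/5)(0/4) = 0; P(data | r = 3) = (3/7)(2/6)(4/5)(1/4) = 1/35; P(data | r = 5) = (5/7)(4/6)(2/5)(3/4) = 1/7; P(data | r = 6) = (6/7)(5/6)(1/5)(4/4) = 1/7.
Weighting by the prior gives 3/13 · 0 = 0, 2/13 · 0 = 0, 4/13 · 1/35 = 4/455, 3/13 · 1/7 = 3/91, 1/13 · 1/7 = 1/91; these sum to 24/455.
Hence P(r = 3 | data) = (4/455) / (24/455) = 1/6.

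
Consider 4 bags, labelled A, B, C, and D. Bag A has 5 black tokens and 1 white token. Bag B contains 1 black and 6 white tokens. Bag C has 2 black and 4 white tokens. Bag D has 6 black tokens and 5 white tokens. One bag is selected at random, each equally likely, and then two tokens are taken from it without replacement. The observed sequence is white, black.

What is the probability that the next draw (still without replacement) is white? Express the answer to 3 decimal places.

For each hypothesis, P(data | H) works out to: P(data | bag A) = (1/6)(5/5) = 0.16667; P(data | bag B) = (6/7)(1/6) = 0.14286; P(data | bag C) = (4/6)(2/5) = 0.26667; P(data | bag D) = (5/11)(6/10) = 0.27273.
The prior-weighted likelihoods are 1/4 · 0.16667 = 0.041667, 1/4 · 0.14286 = 0.035714, 1/4 · 0.26667 = 0.066667, 1/4 · 0.27273 = 0.068182; with total 0.21223.
Dividing through by the total gives posterior P(bag A | data) = 0.19633, P(bag B | data) = 0.16828, P(bag C | data) = 0.31413, P(bag D | data) = 0.32126.
So P(white next | data) = Σ P(white next | H) P(H | data) = (0)(0.19633) + (1)(0.16828) + (3/4)(0.31413) + (4/9)(0.32126) = 0.54666.

0.547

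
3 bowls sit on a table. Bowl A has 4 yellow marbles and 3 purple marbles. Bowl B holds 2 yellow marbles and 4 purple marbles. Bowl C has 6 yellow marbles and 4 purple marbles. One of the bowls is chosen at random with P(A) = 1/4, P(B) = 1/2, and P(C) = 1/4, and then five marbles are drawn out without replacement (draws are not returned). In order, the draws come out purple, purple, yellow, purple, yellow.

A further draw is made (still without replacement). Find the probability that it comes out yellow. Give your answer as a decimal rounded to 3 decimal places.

Under each hypothesis, the probability of the observed sequence is: P(data | bowl A) = (3/7)(2/6)(4/5)(1/4)(3/3) = 1/35; P(data | bowl B) = (4/6)(3/5)(2/4)(2/3)(1/2) = 1/15; P(data | bowl C) = (4/10)(3/9)(6/8)(2/7)(5/6) = 1/42.
Weighting by the prior gives 1/4 · 1/35 = 1/140, 1/2 · 1/15 = 1/30, 1/4 · 1/42 = 1/168; with total 13/280.
Normalising, the posterior is P(bowl A | data) = 2/13, P(bowl B | data) = 28/39, P(bowl C | data) = 5/39.
The predictive probability is P(yellow next | data) = (1)(2/13) + (0)(28/39) + (4/5)(5/39) = 10/39.

0.256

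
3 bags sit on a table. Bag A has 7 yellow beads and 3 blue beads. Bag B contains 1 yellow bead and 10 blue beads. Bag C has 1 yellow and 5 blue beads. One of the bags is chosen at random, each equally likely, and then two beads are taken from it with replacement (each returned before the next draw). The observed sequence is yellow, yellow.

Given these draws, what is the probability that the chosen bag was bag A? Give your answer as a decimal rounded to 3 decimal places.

0.931

Under each hypothesis, the probability of the observed sequence is: P(data | bag A) = (7/10)(7/10) = 0.49; P(data | bag B) = (1/11)(1/11) = 0.0082645; P(data | bag C) = (1/6)(1/6) = 0.027778.
Multiplying each by its prior: 1/3 · 0.49 = 0.16333, 1/3 · 0.0082645 = 0.0027548, 1/3 · 0.027778 = 0.0092593; with total 0.17535.
So P(bag A | data) = (0.16333) / (0.17535) = 0.93148.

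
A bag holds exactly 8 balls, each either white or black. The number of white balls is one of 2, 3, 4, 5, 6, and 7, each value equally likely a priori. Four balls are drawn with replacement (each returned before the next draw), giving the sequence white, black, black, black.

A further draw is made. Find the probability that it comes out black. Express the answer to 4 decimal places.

0.5985

For each hypothesis, P(data | H) works out to: P(data | r = 2) = (2/8)(6/8)(6/8)(6/8) = 0.10547; P(data | r = 3) = (3/8)(5/8)(5/8)(5/8) = 0.091553; P(data | r = 4) = (4/8)(4/8)(4/8)(4/8) = 0.0625; P(data | r = 5) = (5/8)(3/8)(3/8)(3/8) = 0.032959; P(data | r = 6) = (6/8)(2/8)(2/8)(2/8) = 0.011719; P(data | r = 7) = (7/8)(1/8)(1/8)(1/8) = 0.001709.
Weighting by the prior gives 1/6 · 0.10547 = 0.017578, 1/6 · 0.091553 = 0.015259, 1/6 · 0.0625 = 0.010417, 1/6 · 0.032959 = 0.0054932, 1/6 · 0.011719 = 0.0019531, 1/6 · 0.001709 = 0.00028483; with total 0.050985.
Dividing through by the total gives posterior P(r = 2 | data) = 0.34477, P(r = 3 | data) = 0.29928, P(r = 4 | data) = 0.20431, P(r = 5 | data) = 0.10774, P(r = 6 | data) = 0.038308, P(r = 7 | data) = 0.0055866.
So P(black next | data) = Σ P(black next | H) P(H | data) = (3/4)(0.34477) + (5/8)(0.29928) + (1/2)(0.20431) + (3/8)(0.10774) + (1/4)(0.038308) + (1/8)(0.0055866) = 0.59846.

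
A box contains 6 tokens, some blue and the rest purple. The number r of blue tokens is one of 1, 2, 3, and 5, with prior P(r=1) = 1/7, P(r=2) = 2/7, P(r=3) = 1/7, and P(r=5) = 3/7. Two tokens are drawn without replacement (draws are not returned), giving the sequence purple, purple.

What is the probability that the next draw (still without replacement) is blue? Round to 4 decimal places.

0.4300

Compute the likelihood of the observed sequence for each case: P(data | r = 1) = (5/6)(4/5) = 2/3; P(data | r = 2) = (4/6)(3/5) = 2/5; P(data | r = 3) = (3/6)(2/5) = 1/5; P(data | r = 5) = (1/6)(0/5) = 0.
Multiplying each by its prior: 1/7 · 2/3 = 2/21, 2/7 · 2/5 = 4/35, 1/7 · 1/5 = 1/35, 3/7 · 0 = 0; with total 5/21.
Normalising, the posterior is P(r = 1 | data) = 2/5, P(r = 2 | data) = 12/25, P(r = 3 | data) = 3/25, P(r = 5 | data) = 0.
So P(blue next | data) = Σ P(blue next | H) P(H | data) = (1/4)(2/5) + (1/2)(12/25) + (3/4)(3/25) = 43/100.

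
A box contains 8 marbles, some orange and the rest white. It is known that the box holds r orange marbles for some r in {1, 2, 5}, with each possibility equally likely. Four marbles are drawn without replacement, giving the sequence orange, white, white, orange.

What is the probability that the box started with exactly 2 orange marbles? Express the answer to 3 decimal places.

0.333

For each hypothesis, P(data | H) works out to: P(data | r = 1) = (1/8)(7/7)(6/6)(0/5) = 0; P(data | r = 2) = (2/8)(6/7)(5/6)(1/5) = 1/28; P(data | r = 5) = (5/8)(3/7)(2/6)(4/5) = 1/14.
Weighting by the prior gives 1/3 · 0 = 0, 1/3 · 1/28 = 1/84, 1/3 · 1/14 = 1/42; these sum to 1/28.
By Bayes' rule, P(r = 2 | data) = (1/84) / (1/28) = 1/3.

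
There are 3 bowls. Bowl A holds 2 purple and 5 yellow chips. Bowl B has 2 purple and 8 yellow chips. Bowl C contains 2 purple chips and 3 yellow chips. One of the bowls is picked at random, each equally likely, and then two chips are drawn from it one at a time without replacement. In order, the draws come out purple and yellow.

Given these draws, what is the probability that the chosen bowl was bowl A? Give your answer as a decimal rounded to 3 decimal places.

Compute the likelihood of the observed sequence for each case: P(data | bowl A) = (2/7)(5/6) = 0.2381; P(data | bowl B) = (2/10)(8/9) = 0.17778; P(data | bowl C) = (2/5)(3/4) = 0.3.
Weighting by the prior gives 1/3 · 0.2381 = 0.079365, 1/3 · 0.17778 = 0.059259, 1/3 · 0.3 = 0.1; these sum to 0.23862.
Therefore the posterior P(bowl A | data) = (0.079365) / (0.23862) = 0.33259.

0.333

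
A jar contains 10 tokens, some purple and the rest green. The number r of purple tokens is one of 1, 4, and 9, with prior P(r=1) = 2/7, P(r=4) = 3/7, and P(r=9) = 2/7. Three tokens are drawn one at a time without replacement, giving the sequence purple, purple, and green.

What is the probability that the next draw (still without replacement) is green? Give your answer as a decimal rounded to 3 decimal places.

0.429

Under each hypothesis, the probability of the observed sequence is: P(data | r = 1) = (1/10)(0/9) = 0; P(data | r = 4) = (4/10)(3/9)(6/8) = 1/10; P(data | r = 9) = (9/10)(8/9)(1/8) = 1/10.
The prior-weighted likelihoods are 2/7 · 0 = 0, 3/7 · 1/10 = 3/70, 2/7 · 1/10 = 1/35; summing to 1/14.
The posterior is then P(r = 1 | data) = 0, P(r = 4 | data) = 3/5, P(r = 9 | data) = 2/5.
So P(green next | data) = Σ P(green next | H) P(H | data) = (5/7)(3/5) + (0)(2/5) = 3/7.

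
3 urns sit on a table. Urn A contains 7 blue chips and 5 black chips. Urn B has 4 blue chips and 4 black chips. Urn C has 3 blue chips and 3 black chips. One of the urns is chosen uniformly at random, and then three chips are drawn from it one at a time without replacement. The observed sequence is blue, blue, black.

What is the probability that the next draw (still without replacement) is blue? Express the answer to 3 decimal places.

Compute the likelihood of the observed sequence for each case: P(data | urn A) = (7/12)(6/11)(5/10) = 7/44; P(data | urn B) = (4/8)(3/7)(4/6) = 1/7; P(data | urn C) = (3/6)(2/5)(3/4) = 3/20.
Weighting by the prior gives 1/3 · 7/44 = 7/132, 1/3 · 1/7 = 1/21, 1/3 · 3/20 = 1/20; summing to 58/385.
The posterior is then P(urn A | data) = 0.35201, P(urn B | data) = 0.31609, P(urn C | data) = 0.3319.
So P(blue next | data) = Σ P(blue next | H) P(H | data) = (5/9)(0.35201) + (2/5)(0.31609) + (1/3)(0.3319) = 0.43263.

0.433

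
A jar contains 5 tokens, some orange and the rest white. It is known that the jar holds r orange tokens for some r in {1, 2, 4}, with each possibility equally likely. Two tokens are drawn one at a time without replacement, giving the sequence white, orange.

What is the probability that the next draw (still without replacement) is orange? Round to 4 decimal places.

Under each hypothesis, the probability of the observed sequence is: P(data | r = 1) = (4/5)(1/4) = 1/5; P(data | r = 2) = (3/5)(2/4) = 3/10; P(data | r = 4) = (1/5)(4/4) = 1/5.
The prior-weighted likelihoods are 1/3 · 1/5 = 1/15, 1/3 · 3/10 = 1/10, 1/3 · 1/5 = 1/15; these sum to 7/30.
Normalising, the posterior is P(r = 1 | data) = 2/7, P(r = 2 | data) = 3/7, P(r = 4 | data) = 2/7.
So P(orange next | data) = Σ P(orange next | H) P(H | data) = (0)(2/7) + (1/3)(3/7) + (1)(2/7) = 3/7.

0.4286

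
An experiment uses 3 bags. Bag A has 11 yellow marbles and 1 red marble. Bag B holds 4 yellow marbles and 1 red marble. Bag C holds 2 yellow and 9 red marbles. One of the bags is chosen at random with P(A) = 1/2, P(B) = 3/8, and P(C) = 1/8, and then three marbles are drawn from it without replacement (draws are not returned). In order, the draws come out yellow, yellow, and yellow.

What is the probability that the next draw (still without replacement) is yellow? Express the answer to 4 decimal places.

Under each hypothesis, the probability of the observed sequence is: P(data | bag A) = (11/12)(10/11)(9/10) = 3/4; P(data | bag B) = (4/5)(3/4)(2/3) = 2/5; P(data | bag C) = (2/11)(1/10)(0/9) = 0.
Multiplying each by its prior: 1/2 · 3/4 = 3/8, 3/8 · 2/5 = 3/20, 1/8 · 0 = 0; these sum to 21/40.
Dividing through by the total gives posterior P(bag A | data) = 5/7, P(bag B | data) = 2/7, P(bag C | data) = 0.
The predictive probability is P(yellow next | data) = (8/9)(5/7) + (1/2)(2/7) = 7/9.

0.7778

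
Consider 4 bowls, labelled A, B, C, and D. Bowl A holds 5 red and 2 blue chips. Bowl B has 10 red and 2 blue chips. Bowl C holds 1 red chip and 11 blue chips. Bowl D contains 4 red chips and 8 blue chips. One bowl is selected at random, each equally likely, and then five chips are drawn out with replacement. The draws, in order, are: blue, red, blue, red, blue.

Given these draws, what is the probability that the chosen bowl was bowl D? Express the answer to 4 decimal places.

Under each hypothesis, the probability of the observed sequence is: P(data | bowl A) = (2/7)(5/7)(2/7)(5/7)(2/7) = 0.0119; P(data | bowl B) = (2/12)(10/12)(2/12)(10/12)(2/12) = 0.003215; P(data | bowl C) = (11/12)(1/12)(11/12)(1/12)(11/12) = 0.005349; P(data | bowl D) = (8/12)(4/12)(8/12)(4/12)(8/12) = 0.032922.
The prior-weighted likelihoods are 1/4 · 0.0119 = 0.002975, 1/4 · 0.003215 = 0.00080376, 1/4 · 0.005349 = 0.0013372, 1/4 · 0.032922 = 0.0082305; summing to 0.013346.
By Bayes' rule, P(bowl D | data) = (0.0082305) / (0.013346) = 0.61668.

0.6167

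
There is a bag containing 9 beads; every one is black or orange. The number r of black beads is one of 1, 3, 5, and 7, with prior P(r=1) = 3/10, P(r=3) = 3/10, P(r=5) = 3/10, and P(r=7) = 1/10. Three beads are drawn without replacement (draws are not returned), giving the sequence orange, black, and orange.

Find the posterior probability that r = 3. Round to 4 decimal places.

0.4272

Compute the likelihood of the observed sequence for each case: P(data | r = 1) = (8/9)(1/8)(7/7) = 1/9; P(data | r = 3) = (6/9)(3/8)(5/7) = 5/28; P(data | r = 5) = (4/9)(5/8)(3/7) = 5/42; P(data | r = 7) = (2/9)(7/8)(1/7) = 1/36.
The prior-weighted likelihoods are 3/10 · 1/9 = 1/30, 3/10 · 5/28 = 3/56, 3/10 · 5/42 = 1/28, 1/10 · 1/36 = 1/360; these sum to 79/630.
Hence P(r = 3 | data) = (3/56) / (79/630) = 135/316.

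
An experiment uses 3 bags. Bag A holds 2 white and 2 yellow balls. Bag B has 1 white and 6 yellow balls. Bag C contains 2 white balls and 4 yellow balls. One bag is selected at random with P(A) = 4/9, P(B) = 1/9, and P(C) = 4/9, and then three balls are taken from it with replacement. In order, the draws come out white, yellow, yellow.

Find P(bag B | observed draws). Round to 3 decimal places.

0.088

The likelihood of the observed sequence under each hypothesis: P(data | bag A) = (2/4)(2/4)(2/4) = 0.125; P(data | bag B) = (1/7)(6/7)(6/7) = 0.10496; P(data | bag C) = (2/6)(4/6)(4/6) = 0.14815.
The prior-weighted likelihoods are 4/9 · 0.125 = 0.055556, 1/9 · 0.10496 = 0.011662, 4/9 · 0.14815 = 0.065844; summing to 0.13306.
By Bayes' rule, P(bag B | data) = (0.011662) / (0.13306) = 0.087643.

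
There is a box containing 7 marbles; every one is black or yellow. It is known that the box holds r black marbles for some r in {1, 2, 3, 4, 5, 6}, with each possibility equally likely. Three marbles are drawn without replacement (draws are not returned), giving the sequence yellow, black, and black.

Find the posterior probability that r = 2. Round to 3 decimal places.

0.071

Compute the likelihood of the observed sequence for each case: P(data | r = 1) = (6/7)(1/6)(0/5) = 0; P(data | r = 2) = (5/7)(2/6)(1/5) = 1/21; P(data | r = 3) = (4/7)(3/6)(2/5) = 4/35; P(data | r = 4) = (3/7)(4/6)(3/5) = 6/35; P(data | r = 5) = (2/7)(5/6)(4/5) = 4/21; P(data | r = 6) = (1/7)(6/6)(5/5) = 1/7.
Multiplying each by its prior: 1/6 · 0 = 0, 1/6 · 1/21 = 1/126, 1/6 · 4/35 = 2/105, 1/6 · 6/35 = 1/35, 1/6 · 4/21 = 2/63, 1/6 · 1/7 = 1/42; with total 1/9.
By Bayes' rule, P(r = 2 | data) = (1/126) / (1/9) = 1/14.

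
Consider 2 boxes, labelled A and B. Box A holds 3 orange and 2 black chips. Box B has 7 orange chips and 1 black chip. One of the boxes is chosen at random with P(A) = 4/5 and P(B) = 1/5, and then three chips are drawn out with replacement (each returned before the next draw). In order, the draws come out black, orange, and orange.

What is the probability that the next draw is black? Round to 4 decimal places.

Compute the likelihood of the observed sequence for each case: P(data | box A) = (2/5)(3/5)(3/5) = 0.144; P(data | box B) = (1/8)(7/8)(7/8) = 0.095703.
Weighting by the prior gives 4/5 · 0.144 = 0.1152, 1/5 · 0.095703 = 0.019141; with total 0.13434.
Normalising, the posterior is P(box A | data) = 0.85752, P(box B | data) = 0.14248.
Averaging over the posterior, P(black next | data) = (2/5)(0.85752) + (1/8)(0.14248) = 0.36082.

0.3608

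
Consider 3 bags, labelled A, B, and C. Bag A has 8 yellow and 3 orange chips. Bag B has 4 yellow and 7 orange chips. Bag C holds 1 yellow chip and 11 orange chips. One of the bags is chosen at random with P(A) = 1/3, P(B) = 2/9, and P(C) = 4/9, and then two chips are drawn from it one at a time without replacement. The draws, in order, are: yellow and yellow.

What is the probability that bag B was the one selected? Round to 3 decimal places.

0.125

For each hypothesis, P(data | H) works out to: P(data | bag A) = (8/11)(7/10) = 28/55; P(data | bag B) = (4/11)(3/10) = 6/55; P(data | bag C) = (1/12)(0/11) = 0.
The prior-weighted likelihoods are 1/3 · 28/55 = 28/165, 2/9 · 6/55 = 4/165, 4/9 · 0 = 0; these sum to 32/165.
By Bayes' rule, P(bag B | data) = (4/165) / (32/165) = 1/8.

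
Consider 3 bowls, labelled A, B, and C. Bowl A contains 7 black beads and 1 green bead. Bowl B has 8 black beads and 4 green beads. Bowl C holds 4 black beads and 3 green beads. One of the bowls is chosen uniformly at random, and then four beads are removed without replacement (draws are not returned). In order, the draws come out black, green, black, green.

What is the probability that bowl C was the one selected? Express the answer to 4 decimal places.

The likelihood of the observed sequence under each hypothesis: P(data | bowl A) = (7/8)(1/7)(6/6)(0/5) = 0; P(data | bowl B) = (8/12)(4/11)(7/10)(3/9) = 0.056566; P(data | bowl C) = (4/7)(3/6)(3/5)(2/4) = 0.085714.
The prior-weighted likelihoods are 1/3 · 0 = 0, 1/3 · 0.056566 = 0.018855, 1/3 · 0.085714 = 0.028571; summing to 0.047427.
Therefore the posterior P(bowl C | data) = (0.028571) / (0.047427) = 0.60243.

0.6024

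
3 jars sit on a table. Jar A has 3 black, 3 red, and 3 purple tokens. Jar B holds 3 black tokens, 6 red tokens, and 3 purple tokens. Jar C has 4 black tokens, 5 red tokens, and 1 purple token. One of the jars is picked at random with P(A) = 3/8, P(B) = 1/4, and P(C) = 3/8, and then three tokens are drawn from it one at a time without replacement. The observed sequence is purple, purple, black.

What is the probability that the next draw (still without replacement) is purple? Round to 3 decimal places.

For each hypothesis, P(data | H) works out to: P(data | jar A) = (3/9)(2/8)(3/7) = 0.035714; P(data | jar B) = (3/12)(2/11)(3/10) = 0.013636; P(data | jar C) = (1/10)(0/9) = 0.
Multiplying each by its prior: 3/8 · 0.035714 = 0.013393, 1/4 · 0.013636 = 0.0034091, 3/8 · 0 = 0; summing to 0.016802.
Normalising, the posterior is P(jar A | data) = 0.7971, P(jar B | data) = 0.2029, P(jar C | data) = 0.
So P(purple next | data) = Σ P(purple next | H) P(H | data) = (1/6)(0.7971) + (1/9)(0.2029) = 0.15539.

0.155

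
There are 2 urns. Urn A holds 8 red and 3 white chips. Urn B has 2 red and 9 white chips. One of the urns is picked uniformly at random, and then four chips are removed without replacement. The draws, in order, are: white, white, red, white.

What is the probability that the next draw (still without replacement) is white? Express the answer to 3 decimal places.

0.818

The likelihood of the observed sequence under each hypothesis: P(data | urn A) = (3/11)(2/10)(8/9)(1/8) = 1/165; P(data | urn B) = (9/11)(8/10)(2/9)(7/8) = 7/55.
The prior-weighted likelihoods are 1/2 · 1/165 = 1/330, 1/2 · 7/55 = 7/110; with total 1/15.
Dividing through by the total gives posterior P(urn A | data) = 1/22, P(urn B | data) = 21/22.
The predictive probability is P(white next | data) = (0)(1/22) + (6/7)(21/22) = 9/11.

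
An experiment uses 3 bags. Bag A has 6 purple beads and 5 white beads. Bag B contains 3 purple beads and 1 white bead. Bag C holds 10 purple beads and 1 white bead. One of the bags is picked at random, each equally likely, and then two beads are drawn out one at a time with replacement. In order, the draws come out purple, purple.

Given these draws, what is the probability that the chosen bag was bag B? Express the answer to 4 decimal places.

For each hypothesis, P(data | H) works out to: P(data | bag A) = (6/11)(6/11) = 0.29752; P(data | bag B) = (3/4)(3/4) = 0.5625; P(data | bag C) = (10/11)(10/11) = 0.82645.
Weighting by the prior gives 1/3 · 0.29752 = 0.099174, 1/3 · 0.5625 = 0.1875, 1/3 · 0.82645 = 0.27548; summing to 0.56216.
Hence P(bag B | data) = (0.1875) / (0.56216) = 0.33354.

0.3335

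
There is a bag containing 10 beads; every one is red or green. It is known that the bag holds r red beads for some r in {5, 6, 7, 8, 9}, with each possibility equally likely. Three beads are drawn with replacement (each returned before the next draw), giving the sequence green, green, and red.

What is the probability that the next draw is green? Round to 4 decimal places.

For each hypothesis, P(data | H) works out to: P(data | r = 5) = (5/10)(5/10)(5/10) = 0.125; P(data | r = 6) = (4/10)(4/10)(6/10) = 0.096; P(data | r = 7) = (3/10)(3/10)(7/10) = 0.063; P(data | r = 8) = (2/10)(2/10)(8/10) = 0.032; P(data | r = 9) = (1/10)(1/10)(9/10) = 0.009.
The prior-weighted likelihoods are 1/5 · 0.125 = 0.025, 1/5 · 0.096 = 0.0192, 1/5 · 0.063 = 0.0126, 1/5 · 0.032 = 0.0064, 1/5 · 0.009 = 0.0018; these sum to 0.065.
The posterior is then P(r = 5 | data) = 0.38462, P(r = 6 | data) = 0.29538, P(r = 7 | data) = 0.19385, P(r = 8 | data) = 0.098462, P(r = 9 | data) = 0.027692.
So P(green next | data) = Σ P(green next | H) P(H | data) = (1/2)(0.38462) + (2/5)(0.29538) + (3/10)(0.19385) + (1/5)(0.098462) + (1/10)(0.027692) = 0.39108.

0.3911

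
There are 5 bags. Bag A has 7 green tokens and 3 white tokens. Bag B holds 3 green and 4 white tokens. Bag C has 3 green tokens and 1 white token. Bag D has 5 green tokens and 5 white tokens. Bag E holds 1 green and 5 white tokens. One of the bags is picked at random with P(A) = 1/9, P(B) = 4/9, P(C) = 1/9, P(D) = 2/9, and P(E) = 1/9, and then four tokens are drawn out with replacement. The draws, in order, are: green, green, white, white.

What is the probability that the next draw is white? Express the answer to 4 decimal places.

Under each hypothesis, the probability of the observed sequence is: P(data | bag A) = (7/10)(7/10)(3/10)(3/10) = 0.0441; P(data | bag B) = (3/7)(3/7)(4/7)(4/7) = 0.059975; P(data | bag C) = (3/4)(3/4)(1/4)(1/4) = 0.035156; P(data | bag D) = (5/10)(5/10)(5/10)(5/10) = 0.0625; P(data | bag E) = (1/6)(1/6)(5/6)(5/6) = 0.01929.
Weighting by the prior gives 1/9 · 0.0441 = 0.0049, 4/9 · 0.059975 = 0.026656, 1/9 · 0.035156 = 0.0039062, 2/9 · 0.0625 = 0.013889, 1/9 · 0.01929 = 0.0021433; summing to 0.051494.
Dividing through by the total gives posterior P(bag A | data) = 0.095157, P(bag B | data) = 0.51764, P(bag C | data) = 0.075858, P(bag D | data) = 0.26972, P(bag E | data) = 0.041623.
So P(white next | data) = Σ P(white next | H) P(H | data) = (3/10)(0.095157) + (4/7)(0.51764) + (1/4)(0.075858) + (1/2)(0.26972) + (5/6)(0.041623) = 0.51285.

0.5129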